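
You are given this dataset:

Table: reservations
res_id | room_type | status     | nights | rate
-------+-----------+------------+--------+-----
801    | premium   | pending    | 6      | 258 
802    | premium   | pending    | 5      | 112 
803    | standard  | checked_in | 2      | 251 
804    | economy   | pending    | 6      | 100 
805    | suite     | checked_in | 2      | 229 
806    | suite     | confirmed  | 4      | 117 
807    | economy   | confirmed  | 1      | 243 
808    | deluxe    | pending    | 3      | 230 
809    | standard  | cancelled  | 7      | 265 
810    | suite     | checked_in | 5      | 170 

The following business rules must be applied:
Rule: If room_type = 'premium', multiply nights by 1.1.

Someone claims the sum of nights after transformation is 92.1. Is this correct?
No, the correct result is 42.1.

Step 1: Calculate the correct sum after transformation
Step 2: Apply multiplier 1.1 to records where room_type = 'premium'
Step 3: Correct result = 42.1
Step 4: Claimed result = 92.1
Step 5: 42.1 ≠ 92.1
Conclusion: The claimed result is incorrect. The correct answer is 42.1.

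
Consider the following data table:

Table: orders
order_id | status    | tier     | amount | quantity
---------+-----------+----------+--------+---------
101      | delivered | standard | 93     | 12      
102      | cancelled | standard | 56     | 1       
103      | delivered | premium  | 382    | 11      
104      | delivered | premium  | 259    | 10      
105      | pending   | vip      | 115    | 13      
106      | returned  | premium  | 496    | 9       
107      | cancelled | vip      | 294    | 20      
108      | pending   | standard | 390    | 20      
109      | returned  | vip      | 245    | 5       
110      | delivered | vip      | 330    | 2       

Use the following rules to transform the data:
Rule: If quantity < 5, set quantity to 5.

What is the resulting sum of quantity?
110

Step 1: 2 records have quantity < 5
Step 2: These records originally summed to 3
Step 3: After setting to minimum: 2 × 5 = 10
Step 4: Unaffected records sum: 100
Step 5: Final sum = 10 + 100 = 110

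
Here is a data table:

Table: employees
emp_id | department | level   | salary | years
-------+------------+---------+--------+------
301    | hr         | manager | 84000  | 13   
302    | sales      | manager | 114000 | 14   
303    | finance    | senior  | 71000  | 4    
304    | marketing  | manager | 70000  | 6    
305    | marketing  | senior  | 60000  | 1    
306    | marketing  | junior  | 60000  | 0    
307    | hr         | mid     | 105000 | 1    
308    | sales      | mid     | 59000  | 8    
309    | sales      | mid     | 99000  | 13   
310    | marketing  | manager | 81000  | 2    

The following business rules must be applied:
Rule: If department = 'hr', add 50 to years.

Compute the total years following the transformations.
162

Step 1: Count records where department = 'hr': 2
Step 2: Total bonus added: 2 × 50 = 100
Step 3: Original sum of years: 62
Step 4: Final sum = 62 + 100 = 162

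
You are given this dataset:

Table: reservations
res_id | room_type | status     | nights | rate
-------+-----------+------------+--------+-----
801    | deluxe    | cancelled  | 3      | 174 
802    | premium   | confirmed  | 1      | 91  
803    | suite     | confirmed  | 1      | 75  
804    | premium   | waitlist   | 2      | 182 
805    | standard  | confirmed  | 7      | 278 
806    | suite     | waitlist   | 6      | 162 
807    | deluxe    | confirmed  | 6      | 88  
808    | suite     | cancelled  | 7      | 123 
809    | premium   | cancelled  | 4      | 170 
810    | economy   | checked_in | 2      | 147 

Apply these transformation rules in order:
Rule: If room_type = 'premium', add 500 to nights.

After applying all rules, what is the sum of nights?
1539

Step 1: Count records where room_type = 'premium': 3
Step 2: Total bonus added: 3 × 500 = 1500
Step 3: Original sum of nights: 39
Step 4: Final sum = 39 + 1500 = 1539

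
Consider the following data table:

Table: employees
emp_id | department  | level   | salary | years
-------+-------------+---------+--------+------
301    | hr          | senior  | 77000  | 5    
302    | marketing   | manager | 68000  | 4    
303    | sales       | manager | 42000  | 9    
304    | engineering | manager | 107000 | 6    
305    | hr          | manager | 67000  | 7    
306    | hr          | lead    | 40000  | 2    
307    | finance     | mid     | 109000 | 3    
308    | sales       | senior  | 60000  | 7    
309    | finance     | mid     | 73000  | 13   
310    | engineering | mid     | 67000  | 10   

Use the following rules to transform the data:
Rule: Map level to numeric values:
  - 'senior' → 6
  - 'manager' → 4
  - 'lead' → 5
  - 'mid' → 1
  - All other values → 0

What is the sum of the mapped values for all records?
36

Step 1: Apply mapping to each record
Step 2: Count by status:
  'senior': 2 records × 6 = 12
  'manager': 4 records × 4 = 16
  'lead': 1 records × 5 = 5
  'mid': 3 records × 1 = 3
Step 3: Sum all mapped values = 36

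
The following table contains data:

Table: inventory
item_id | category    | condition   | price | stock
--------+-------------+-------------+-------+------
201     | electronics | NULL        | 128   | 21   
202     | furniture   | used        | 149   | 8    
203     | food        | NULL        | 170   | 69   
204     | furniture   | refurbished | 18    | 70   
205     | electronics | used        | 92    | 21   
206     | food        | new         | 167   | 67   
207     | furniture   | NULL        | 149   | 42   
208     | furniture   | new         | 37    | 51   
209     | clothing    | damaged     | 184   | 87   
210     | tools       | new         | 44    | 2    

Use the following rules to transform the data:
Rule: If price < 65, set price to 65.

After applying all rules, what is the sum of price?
1234

Step 1: 3 records have price < 65
Step 2: These records originally summed to 99
Step 3: After setting to minimum: 3 × 65 = 195
Step 4: Unaffected records sum: 1039
Step 5: Final sum = 195 + 1039 = 1234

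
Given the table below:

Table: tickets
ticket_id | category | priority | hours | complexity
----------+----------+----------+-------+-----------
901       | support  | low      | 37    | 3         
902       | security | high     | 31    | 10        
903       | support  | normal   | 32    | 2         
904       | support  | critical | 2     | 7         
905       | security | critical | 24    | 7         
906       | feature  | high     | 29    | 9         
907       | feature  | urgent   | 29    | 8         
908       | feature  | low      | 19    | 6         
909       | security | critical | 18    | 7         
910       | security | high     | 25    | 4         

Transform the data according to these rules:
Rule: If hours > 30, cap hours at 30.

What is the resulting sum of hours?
236

Step 1: 3 records have hours > 30
Step 2: These records originally summed to 100
Step 3: After capping: 3 × 30 = 90
Step 4: Unaffected records sum: 146
Step 5: Final sum = 90 + 146 = 236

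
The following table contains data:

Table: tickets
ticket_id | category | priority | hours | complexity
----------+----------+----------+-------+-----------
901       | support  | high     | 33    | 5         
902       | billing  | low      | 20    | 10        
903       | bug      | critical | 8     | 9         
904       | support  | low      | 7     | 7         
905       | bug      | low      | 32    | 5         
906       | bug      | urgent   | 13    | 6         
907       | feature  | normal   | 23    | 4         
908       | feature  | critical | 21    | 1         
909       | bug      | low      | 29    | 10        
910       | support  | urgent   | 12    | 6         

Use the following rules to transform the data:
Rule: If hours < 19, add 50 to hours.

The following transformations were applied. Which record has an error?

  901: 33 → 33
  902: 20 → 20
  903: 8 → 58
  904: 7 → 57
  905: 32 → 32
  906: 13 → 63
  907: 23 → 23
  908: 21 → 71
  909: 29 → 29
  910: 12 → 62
Record 908 has an error. The correct transformed value should be 21, not 71.

Step 1: Check each record against the rule
Step 2: Record 908 has hours = 21
Step 3: Since 21 >= 19, the bonus should not have been applied
Step 4: Correct value = 21, but claimed value = 71
Conclusion: Record 908 has the error.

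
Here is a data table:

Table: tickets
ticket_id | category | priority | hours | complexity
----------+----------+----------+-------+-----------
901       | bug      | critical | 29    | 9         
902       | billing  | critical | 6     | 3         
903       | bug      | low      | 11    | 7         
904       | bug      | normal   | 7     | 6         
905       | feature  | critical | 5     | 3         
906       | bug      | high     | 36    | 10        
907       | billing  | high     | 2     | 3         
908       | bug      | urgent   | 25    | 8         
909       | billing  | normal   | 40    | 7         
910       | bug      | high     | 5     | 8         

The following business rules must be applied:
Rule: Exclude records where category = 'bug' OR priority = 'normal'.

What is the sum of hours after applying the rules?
13

Step 1: Find records where category = 'bug' OR priority = 'normal'
Step 2: 7 records match, summing to 153
Step 3: Original sum: 166
Step 4: Remaining sum = 166 - 153 = 13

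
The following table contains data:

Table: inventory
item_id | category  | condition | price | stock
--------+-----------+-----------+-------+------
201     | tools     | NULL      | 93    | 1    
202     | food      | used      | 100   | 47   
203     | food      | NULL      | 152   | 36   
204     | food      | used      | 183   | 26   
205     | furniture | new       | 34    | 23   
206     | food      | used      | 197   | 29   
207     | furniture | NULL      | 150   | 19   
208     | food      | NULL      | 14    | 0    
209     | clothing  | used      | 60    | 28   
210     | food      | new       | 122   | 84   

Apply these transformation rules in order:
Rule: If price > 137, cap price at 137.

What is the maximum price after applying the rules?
137

Step 1: Original maximum price = 197
Step 2: Apply cap at 137
Step 3: 4 records had price > 137 and were capped
Step 4: Maximum after transformation = 137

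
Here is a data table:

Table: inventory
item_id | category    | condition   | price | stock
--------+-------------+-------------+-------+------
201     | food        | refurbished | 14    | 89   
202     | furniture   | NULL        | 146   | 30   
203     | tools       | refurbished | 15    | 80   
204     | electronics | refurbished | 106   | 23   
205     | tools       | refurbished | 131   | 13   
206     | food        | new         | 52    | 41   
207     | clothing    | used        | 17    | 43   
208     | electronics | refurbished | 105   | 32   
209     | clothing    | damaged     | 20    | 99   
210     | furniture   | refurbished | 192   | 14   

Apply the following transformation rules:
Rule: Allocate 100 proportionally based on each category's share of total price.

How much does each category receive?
clothing: 4.64, electronics: 26.44, food: 8.27, furniture: 42.36, tools: 18.3

Step 1: Calculate total price = 798
Step 2: Calculate each category's proportion:
  clothing: 37/798 = 4.64% → 4.64
  electronics: 211/798 = 26.44% → 26.44
  food: 66/798 = 8.27% → 8.27
  furniture: 338/798 = 42.36% → 42.36
  tools: 146/798 = 18.30% → 18.3
Step 3: Verify: sum of allocations ≈ 100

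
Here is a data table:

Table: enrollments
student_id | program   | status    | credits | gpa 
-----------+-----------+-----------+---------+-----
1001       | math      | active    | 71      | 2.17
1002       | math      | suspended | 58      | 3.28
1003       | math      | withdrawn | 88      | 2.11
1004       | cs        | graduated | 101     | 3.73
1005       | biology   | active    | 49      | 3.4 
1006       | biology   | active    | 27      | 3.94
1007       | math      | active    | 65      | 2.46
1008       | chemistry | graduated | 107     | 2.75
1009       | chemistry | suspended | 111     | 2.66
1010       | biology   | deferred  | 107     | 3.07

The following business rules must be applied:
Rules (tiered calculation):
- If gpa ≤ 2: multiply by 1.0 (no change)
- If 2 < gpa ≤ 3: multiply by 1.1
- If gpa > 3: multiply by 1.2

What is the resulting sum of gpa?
34.27

Step 1: Tier 1 (gpa ≤ 2): 0 records, sum = 0 × 1.0 = 0.0
Step 2: Tier 2 (2 < gpa ≤ 3): 5 records, sum = 12.15 × 1.1 = 13.37
Step 3: Tier 3 (gpa > 3): 5 records, sum = 17.42 × 1.2 = 20.9
Step 4: Final sum = 0.0 + 13.37 + 20.9 = 34.27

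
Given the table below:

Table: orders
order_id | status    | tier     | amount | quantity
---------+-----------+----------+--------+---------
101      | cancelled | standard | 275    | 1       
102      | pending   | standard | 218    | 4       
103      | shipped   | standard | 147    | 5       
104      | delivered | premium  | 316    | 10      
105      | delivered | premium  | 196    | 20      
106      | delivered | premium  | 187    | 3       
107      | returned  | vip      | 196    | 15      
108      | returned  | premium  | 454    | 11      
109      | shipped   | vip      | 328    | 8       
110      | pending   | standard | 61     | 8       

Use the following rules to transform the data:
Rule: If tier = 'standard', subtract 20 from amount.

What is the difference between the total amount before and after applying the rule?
80

Step 1: Original sum of amount = 2378
Step 2: 4 records have tier = 'standard'
Step 3: Each affected record changes by -20
Step 4: Total change = 4 × -20 = -80
Step 5: New sum = 2378 + -80 = 2298
Step 6: Difference = |2298 - 2378| = 80
        (Sum decreased by 80)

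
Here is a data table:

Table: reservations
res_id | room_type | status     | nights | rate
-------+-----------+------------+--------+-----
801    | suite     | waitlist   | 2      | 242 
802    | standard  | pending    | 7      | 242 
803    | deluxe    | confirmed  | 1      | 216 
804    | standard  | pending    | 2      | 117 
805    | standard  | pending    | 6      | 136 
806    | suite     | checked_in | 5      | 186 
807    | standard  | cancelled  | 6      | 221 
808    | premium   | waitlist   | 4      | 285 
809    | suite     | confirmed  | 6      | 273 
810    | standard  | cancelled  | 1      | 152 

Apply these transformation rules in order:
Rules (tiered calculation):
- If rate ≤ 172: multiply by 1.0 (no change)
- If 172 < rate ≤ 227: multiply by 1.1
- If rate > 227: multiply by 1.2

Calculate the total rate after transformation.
2340.7

Step 1: Tier 1 (rate ≤ 172): 3 records, sum = 405 × 1.0 = 405.0
Step 2: Tier 2 (172 < rate ≤ 227): 3 records, sum = 623 × 1.1 = 685.3
Step 3: Tier 3 (rate > 227): 4 records, sum = 1042 × 1.2 = 1250.4
Step 4: Final sum = 405.0 + 685.3 + 1250.4 = 2340.7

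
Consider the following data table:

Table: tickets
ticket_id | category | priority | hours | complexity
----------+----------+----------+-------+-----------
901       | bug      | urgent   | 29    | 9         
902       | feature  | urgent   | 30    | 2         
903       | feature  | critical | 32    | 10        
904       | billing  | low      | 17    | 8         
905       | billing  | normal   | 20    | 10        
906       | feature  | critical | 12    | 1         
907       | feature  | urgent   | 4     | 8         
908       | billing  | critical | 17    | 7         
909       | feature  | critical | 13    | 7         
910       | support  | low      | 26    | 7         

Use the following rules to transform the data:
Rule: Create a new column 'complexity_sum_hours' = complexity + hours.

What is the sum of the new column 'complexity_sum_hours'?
269

Step 1: For each record, compute complexity + hours
Example calculations:
  9 + 29 = 38
  2 + 30 = 32
  10 + 32 = 42
  ...
Step 2: Sum all derived values
Step 3: Total = 269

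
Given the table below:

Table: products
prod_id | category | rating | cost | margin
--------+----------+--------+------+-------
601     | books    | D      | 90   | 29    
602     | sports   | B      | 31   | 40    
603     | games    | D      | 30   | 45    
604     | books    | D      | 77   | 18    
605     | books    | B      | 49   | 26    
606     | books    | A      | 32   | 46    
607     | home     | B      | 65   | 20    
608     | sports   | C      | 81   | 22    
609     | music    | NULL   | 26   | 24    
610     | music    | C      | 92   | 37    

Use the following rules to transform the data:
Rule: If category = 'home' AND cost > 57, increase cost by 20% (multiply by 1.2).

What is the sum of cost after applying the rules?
586.0

Step 1: Find records where category = 'home' AND cost > 57
Step 2: 1 records match, summing to 65
Step 3: After multiplier: 65 × 1.2 = 78.0
Step 4: Unaffected records sum: 508
Step 5: Final sum = 78.0 + 508 = 586.0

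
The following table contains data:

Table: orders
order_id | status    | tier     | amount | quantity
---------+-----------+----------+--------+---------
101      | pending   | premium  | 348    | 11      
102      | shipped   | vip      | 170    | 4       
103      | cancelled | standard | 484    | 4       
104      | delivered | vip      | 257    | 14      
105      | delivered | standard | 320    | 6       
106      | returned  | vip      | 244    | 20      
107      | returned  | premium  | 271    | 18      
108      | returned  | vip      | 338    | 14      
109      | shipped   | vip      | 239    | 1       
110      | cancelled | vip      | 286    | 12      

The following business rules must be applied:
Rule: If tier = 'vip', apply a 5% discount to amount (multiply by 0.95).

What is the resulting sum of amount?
2880.3

Step 1: Records with tier = 'vip' have total amount = 1534
Step 2: Apply multiplier: 1534 × 0.95 = 1457.3
Step 3: Other records total: 1423
Step 4: Final sum = 1457.3 + 1423 = 2880.3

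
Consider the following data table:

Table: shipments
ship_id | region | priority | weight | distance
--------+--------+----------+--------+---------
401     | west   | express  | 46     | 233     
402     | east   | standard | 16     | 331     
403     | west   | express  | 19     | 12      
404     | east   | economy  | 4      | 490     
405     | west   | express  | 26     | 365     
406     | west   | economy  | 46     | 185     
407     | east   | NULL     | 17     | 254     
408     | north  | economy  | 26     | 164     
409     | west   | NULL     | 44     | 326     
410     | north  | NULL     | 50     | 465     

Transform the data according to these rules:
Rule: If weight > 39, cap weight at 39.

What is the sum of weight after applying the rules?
264

Step 1: 4 records have weight > 39
Step 2: These records originally summed to 186
Step 3: After capping: 4 × 39 = 156
Step 4: Unaffected records sum: 108
Step 5: Final sum = 156 + 108 = 264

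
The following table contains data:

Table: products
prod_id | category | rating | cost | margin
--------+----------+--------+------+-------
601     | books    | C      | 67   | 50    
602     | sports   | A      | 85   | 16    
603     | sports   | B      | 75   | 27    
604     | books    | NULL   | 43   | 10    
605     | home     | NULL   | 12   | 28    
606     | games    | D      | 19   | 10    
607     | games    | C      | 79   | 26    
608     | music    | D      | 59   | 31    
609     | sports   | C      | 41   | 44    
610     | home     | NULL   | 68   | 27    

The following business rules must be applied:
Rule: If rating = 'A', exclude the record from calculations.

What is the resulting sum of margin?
253

Step 1: Identify records where rating = 'A'
Step 2: The excluded records sum to 16
Step 3: Original total margin = 269
Step 4: Remaining total = 269 - 16 = 253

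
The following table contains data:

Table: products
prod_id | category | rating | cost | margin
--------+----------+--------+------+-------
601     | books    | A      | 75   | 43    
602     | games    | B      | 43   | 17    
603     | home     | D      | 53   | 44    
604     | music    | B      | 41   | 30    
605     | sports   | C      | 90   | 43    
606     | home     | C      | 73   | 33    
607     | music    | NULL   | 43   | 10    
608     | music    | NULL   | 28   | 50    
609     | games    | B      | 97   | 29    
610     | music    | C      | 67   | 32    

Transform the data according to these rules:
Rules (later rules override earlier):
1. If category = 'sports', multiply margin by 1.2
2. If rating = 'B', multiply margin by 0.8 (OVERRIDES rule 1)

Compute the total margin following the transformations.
324.4

Step 1: Rule 2 takes priority for records with rating = 'B'
  - 3 records: 76 × 0.8 = 60.8
Step 2: Rule 1 applies to remaining records with category = 'sports'
  - 1 records: 43 × 1.2 = 51.6
Step 3: Other records unchanged: 212
Step 4: Final sum = 60.8 + 51.6 + 212 = 324.4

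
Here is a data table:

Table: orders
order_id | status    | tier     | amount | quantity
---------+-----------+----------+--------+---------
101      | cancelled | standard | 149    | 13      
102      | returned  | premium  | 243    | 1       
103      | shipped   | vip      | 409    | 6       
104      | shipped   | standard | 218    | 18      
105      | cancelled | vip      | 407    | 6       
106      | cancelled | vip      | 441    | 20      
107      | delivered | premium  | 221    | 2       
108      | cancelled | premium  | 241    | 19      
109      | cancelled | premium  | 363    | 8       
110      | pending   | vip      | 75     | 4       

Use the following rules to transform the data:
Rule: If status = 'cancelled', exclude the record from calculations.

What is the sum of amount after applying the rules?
1166

Step 1: Identify records where status = 'cancelled'
Step 2: The excluded records sum to 1601
Step 3: Original total amount = 2767
Step 4: Remaining total = 2767 - 1601 = 1166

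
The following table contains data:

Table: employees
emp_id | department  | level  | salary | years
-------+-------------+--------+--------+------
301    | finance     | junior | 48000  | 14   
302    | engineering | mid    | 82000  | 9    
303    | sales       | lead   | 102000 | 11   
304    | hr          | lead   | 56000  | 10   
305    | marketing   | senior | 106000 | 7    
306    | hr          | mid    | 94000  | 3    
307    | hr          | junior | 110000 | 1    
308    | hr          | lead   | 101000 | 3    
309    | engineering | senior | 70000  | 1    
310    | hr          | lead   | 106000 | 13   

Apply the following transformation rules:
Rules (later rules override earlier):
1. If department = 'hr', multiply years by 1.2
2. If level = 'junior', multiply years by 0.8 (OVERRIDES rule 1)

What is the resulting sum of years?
74.8

Step 1: Rule 2 takes priority for records with level = 'junior'
  - 2 records: 15 × 0.8 = 12.0
Step 2: Rule 1 applies to remaining records with department = 'hr'
  - 4 records: 29 × 1.2 = 34.8
Step 3: Other records unchanged: 28
Step 4: Final sum = 12.0 + 34.8 + 28 = 74.8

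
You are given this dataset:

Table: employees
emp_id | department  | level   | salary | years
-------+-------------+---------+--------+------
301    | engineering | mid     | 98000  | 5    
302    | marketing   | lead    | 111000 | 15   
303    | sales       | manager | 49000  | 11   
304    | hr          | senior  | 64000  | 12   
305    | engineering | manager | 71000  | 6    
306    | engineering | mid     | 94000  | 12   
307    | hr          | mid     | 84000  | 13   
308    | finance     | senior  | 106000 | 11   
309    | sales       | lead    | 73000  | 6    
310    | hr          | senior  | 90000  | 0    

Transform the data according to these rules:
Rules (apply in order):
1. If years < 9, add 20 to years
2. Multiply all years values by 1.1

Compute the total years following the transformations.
188.1

Step 1: Apply Rule 1 - Add 20 to records with years < 9
  - 4 records affected: 17 + (4 × 20) = 97
  - Unaffected records: 74
  - Sum after Rule 1: 171
Step 2: Apply Rule 2 - Multiply all by 1.1
  - 171 × 1.1 = 188.1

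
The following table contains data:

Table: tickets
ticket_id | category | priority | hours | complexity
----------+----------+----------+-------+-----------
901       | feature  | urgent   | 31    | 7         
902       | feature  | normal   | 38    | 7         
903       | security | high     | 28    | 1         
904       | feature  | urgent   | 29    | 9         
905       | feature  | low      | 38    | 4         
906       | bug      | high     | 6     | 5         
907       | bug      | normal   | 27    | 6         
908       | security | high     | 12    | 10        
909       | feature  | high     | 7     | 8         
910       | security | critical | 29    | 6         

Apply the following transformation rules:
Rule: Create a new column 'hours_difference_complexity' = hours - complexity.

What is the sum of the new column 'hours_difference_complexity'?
182

Step 1: For each record, compute hours - complexity
Example calculations:
  31 - 7 = 24
  38 - 7 = 31
  28 - 1 = 27
  ...
Step 2: Sum all derived values
Step 3: Total = 182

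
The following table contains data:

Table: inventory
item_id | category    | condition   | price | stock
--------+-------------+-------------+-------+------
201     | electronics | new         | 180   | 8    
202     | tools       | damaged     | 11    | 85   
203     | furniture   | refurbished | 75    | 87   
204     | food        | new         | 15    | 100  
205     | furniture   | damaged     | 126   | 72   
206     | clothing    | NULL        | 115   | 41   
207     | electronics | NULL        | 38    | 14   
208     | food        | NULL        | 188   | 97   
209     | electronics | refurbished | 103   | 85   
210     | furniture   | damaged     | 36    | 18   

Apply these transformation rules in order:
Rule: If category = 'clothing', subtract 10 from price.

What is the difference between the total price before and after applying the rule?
10

Step 1: Original sum of price = 887
Step 2: 1 records have category = 'clothing'
Step 3: Each affected record changes by -10
Step 4: Total change = 1 × -10 = -10
Step 5: New sum = 887 + -10 = 877
Step 6: Difference = |877 - 887| = 10
        (Sum decreased by 10)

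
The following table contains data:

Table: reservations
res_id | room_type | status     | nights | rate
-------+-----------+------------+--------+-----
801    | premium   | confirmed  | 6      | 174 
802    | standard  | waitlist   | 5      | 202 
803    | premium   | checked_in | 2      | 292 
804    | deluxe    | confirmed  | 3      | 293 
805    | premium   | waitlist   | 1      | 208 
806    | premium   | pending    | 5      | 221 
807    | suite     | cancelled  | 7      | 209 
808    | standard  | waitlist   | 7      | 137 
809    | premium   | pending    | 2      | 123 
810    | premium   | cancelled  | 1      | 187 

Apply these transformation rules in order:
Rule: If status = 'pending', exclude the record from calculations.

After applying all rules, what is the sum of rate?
1702

Step 1: Identify records where status = 'pending'
Step 2: The excluded records sum to 344
Step 3: Original total rate = 2046
Step 4: Remaining total = 2046 - 344 = 1702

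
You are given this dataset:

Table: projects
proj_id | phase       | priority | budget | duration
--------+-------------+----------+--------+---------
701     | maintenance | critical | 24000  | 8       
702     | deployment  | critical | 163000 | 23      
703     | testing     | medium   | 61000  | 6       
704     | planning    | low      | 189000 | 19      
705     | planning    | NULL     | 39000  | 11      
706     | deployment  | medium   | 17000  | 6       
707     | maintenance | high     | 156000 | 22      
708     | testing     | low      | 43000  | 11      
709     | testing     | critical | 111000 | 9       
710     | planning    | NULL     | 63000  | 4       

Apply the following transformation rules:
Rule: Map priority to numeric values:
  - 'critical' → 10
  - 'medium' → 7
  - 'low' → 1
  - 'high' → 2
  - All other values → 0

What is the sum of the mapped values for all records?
48

Step 1: Apply mapping to each record
Step 2: Count by status:
  'critical': 3 records × 10 = 30
  'medium': 2 records × 7 = 14
  'low': 2 records × 1 = 2
  'high': 1 records × 2 = 2
Step 3: Sum all mapped values = 48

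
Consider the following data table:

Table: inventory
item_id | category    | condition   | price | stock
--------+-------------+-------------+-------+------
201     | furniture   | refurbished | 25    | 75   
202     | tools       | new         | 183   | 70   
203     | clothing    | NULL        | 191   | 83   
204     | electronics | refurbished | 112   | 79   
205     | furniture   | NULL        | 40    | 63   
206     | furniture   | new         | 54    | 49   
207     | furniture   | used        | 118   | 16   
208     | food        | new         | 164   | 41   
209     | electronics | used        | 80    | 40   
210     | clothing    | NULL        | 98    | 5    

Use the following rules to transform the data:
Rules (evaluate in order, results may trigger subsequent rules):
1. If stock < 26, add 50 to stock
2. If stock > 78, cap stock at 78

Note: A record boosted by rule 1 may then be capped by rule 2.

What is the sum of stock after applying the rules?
615

Step 1: Apply rule 1 to records with stock < 26
  - 2 records get bonus of 50
  - Of these, 0 records then exceed 78 and get capped
Step 2: Apply rule 2 to records with stock > 78
  - 2 records (original) are capped
Step 3: Calculate final sum = 615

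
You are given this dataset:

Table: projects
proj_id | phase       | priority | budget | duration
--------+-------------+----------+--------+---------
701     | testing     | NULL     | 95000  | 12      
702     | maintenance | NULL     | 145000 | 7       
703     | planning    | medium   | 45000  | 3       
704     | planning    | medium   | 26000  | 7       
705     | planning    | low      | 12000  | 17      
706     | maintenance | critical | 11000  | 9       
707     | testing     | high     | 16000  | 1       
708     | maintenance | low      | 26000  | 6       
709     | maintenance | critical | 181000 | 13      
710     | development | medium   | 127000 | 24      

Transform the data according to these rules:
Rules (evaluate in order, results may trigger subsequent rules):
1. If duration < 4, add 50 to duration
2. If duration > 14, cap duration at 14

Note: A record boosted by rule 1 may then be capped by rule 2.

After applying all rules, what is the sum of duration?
110

Step 1: Apply rule 1 to records with duration < 4
  - 2 records get bonus of 50
  - Of these, 2 records then exceed 14 and get capped
Step 2: Apply rule 2 to records with duration > 14
  - 2 records (original) are capped
Step 3: Calculate final sum = 110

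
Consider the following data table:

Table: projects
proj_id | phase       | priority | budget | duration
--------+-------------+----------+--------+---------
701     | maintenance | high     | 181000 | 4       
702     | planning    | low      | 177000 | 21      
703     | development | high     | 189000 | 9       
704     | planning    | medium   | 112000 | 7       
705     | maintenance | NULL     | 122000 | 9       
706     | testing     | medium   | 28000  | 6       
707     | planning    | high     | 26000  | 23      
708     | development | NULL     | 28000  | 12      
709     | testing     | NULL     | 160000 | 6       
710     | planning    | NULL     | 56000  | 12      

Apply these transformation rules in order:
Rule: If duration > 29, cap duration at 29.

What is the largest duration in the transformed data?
23

Step 1: Original maximum duration = 23
Step 2: Check cap of 29 against maximum
Step 3: No records exceed the cap (max 23 <= cap 29), so no capping applies
Step 4: Maximum after transformation = 23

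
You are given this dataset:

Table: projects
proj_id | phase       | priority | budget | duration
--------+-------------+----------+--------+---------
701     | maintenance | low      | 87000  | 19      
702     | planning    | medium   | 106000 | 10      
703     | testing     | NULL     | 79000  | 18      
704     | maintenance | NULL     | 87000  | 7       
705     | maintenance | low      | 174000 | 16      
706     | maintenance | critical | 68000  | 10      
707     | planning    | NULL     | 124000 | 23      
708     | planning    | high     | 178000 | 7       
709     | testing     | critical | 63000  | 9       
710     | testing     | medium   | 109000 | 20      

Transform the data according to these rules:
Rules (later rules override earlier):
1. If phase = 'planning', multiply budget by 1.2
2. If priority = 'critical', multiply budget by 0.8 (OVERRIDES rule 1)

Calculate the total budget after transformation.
1130400.0

Step 1: Rule 2 takes priority for records with priority = 'critical'
  - 2 records: 131000 × 0.8 = 104800.0
Step 2: Rule 1 applies to remaining records with phase = 'planning'
  - 3 records: 408000 × 1.2 = 489600.0
Step 3: Other records unchanged: 536000
Step 4: Final sum = 104800.0 + 489600.0 + 536000 = 1130400.0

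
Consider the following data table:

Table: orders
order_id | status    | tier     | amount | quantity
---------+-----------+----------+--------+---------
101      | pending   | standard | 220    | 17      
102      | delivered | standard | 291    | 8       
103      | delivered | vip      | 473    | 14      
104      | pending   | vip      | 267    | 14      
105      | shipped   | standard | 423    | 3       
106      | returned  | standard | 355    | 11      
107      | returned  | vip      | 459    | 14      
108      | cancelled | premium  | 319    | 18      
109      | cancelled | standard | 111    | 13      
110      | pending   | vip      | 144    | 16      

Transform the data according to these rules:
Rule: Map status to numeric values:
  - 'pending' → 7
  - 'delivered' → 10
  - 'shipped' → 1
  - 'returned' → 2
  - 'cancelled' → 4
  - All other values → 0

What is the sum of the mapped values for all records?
54

Step 1: Apply mapping to each record
Step 2: Count by status:
  'pending': 3 records × 7 = 21
  'delivered': 2 records × 10 = 20
  'shipped': 1 records × 1 = 1
  'returned': 2 records × 2 = 4
  'cancelled': 2 records × 4 = 8
Step 3: Sum all mapped values = 54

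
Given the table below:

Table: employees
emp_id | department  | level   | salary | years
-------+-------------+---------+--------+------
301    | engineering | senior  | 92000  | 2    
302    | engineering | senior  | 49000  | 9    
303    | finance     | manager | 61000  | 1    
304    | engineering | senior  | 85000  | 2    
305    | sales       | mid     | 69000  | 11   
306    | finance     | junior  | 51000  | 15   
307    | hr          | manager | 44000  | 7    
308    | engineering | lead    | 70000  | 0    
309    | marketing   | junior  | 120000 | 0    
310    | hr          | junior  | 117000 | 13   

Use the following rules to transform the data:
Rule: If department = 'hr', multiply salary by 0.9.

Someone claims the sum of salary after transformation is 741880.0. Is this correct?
No, the correct result is 741900.0.

Step 1: Calculate the correct sum after transformation
Step 2: Apply multiplier 0.9 to records where department = 'hr'
Step 3: Correct result = 741900.0
Step 4: Claimed result = 741880.0
Step 5: 741900.0 ≠ 741880.0
Conclusion: The claimed result is incorrect. The correct answer is 741900.0.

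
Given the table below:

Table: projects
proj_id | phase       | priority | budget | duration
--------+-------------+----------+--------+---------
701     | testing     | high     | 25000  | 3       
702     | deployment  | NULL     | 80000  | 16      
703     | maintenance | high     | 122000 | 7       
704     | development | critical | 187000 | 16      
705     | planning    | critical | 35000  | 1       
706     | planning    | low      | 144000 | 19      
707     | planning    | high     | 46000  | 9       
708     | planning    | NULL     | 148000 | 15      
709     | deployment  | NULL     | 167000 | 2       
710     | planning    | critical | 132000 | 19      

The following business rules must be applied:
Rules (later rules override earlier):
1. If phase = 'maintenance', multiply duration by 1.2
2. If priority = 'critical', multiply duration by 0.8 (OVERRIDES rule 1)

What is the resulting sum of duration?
101.2

Step 1: Rule 2 takes priority for records with priority = 'critical'
  - 3 records: 36 × 0.8 = 28.8
Step 2: Rule 1 applies to remaining records with phase = 'maintenance'
  - 1 records: 7 × 1.2 = 8.4
Step 3: Other records unchanged: 64
Step 4: Final sum = 28.8 + 8.4 + 64 = 101.2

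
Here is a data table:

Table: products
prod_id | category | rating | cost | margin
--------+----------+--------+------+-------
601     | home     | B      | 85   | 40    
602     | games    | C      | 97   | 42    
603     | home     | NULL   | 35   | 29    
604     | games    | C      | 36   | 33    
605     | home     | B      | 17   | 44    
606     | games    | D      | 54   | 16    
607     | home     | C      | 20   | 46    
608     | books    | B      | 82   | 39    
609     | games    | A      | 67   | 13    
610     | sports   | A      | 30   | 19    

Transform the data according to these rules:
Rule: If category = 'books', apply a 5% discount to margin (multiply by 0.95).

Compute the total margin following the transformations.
319.05

Step 1: Records with category = 'books' have total margin = 39
Step 2: Apply multiplier: 39 × 0.95 = 37.05
Step 3: Other records total: 282
Step 4: Final sum = 37.05 + 282 = 319.05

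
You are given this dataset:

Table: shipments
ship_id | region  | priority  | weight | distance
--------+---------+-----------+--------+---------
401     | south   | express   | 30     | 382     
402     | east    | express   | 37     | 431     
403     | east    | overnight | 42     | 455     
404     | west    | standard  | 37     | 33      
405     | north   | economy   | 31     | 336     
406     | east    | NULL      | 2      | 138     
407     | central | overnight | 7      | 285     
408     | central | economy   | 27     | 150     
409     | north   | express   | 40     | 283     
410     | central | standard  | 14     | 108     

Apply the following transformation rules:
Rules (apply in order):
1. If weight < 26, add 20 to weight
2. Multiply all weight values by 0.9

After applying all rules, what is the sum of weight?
294.3

Step 1: Apply Rule 1 - Add 20 to records with weight < 26
  - 3 records affected: 23 + (3 × 20) = 83
  - Unaffected records: 244
  - Sum after Rule 1: 327
Step 2: Apply Rule 2 - Multiply all by 0.9
  - 327 × 0.9 = 294.3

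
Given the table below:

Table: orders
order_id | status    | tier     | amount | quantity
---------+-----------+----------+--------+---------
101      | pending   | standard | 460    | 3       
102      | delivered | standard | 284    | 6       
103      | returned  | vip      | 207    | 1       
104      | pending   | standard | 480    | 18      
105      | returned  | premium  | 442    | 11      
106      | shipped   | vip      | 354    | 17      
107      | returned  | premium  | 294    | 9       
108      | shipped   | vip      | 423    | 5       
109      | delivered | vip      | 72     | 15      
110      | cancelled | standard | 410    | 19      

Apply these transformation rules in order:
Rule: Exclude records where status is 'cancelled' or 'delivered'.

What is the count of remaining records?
7

Step 1: Count records to exclude
  - 1 (cancelled) + 2 (delivered) = 3 records
Step 2: Total records: 10
Step 3: Remaining = 10 - 3 = 7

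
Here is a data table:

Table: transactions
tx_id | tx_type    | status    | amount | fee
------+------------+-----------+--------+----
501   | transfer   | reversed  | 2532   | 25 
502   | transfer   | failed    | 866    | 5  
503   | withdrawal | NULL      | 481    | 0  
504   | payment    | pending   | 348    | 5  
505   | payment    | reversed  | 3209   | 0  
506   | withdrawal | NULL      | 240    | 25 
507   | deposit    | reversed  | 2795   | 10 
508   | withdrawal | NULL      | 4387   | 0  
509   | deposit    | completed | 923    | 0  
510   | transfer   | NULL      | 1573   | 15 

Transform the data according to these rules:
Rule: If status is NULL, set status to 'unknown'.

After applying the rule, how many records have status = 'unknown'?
4

Step 1: Count records where status IS NULL
Step 2: Found 4 records with NULL status
Step 3: These records will have status set to 'unknown'
Step 4: Records already having status = 'unknown': 0
Step 5: Answer: 4 + 0 = 4 records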